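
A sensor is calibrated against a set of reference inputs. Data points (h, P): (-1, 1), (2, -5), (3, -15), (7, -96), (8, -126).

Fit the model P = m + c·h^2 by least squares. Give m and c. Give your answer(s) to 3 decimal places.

m = 3.069, c = -2.018

The normal equations are: 5·m + 127·c = -241;  127·m + 6595·c = -12922.
Δ = 5·6595 − 127² = 16846.
m = ((-241)·6595 − 127·(-12922))/16846 = 51699/16846; c = (5·(-12922) − 127·(-241))/16846 = -34003/16846.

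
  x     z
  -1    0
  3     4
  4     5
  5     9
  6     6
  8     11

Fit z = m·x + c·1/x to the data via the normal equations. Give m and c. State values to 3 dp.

m = 1.379, c = -1.206

Setting ∂/∂m … = 0 gives: 151·m + 6·c = 201;  6·m + (18101/14400)·c = 811/120.
det = 151·(18101/14400) − 6² = 2214851/14400.
m = (201·(18101/14400) − 6·(811/120))/(2214851/14400) = 3054381/2214851; c = (151·(811/120) − 6·201)/(2214851/14400) = -2671080/2214851.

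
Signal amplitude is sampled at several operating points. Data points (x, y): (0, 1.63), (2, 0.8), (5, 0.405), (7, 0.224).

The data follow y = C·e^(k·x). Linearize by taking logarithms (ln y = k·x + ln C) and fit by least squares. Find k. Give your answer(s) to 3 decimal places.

k = -0.275

Linearized form: ln y = k·x + ln C. From the 4 transformed points,
AᵀA = [[78.0000, 14.0000]; [14.0000, 4]], rhs = [-15.4384, -2.1345]ᵀ  (here Σx = 14.0000, Σ(x)² = 78.0000, Σln y = -2.1345, Σx·ln y = -15.4384).
Slope k = (n·Σx·ln y − Σx·Σln y)/(n·Σ(x)² − (Σx)²) = (4·-15.4384 − 14.0000·-2.1345)/116.0000 = -0.27474; ln C = (Σln y − k·Σx)/n = 0.42796.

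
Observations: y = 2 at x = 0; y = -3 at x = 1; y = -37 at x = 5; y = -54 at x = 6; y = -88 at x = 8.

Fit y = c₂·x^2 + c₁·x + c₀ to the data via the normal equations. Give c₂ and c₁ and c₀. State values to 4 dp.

With design matrix M, MᵀM = [[6018, 854, 126]; [854, 126, 20]; [126, 20, 5]] and Mᵀy = [-8504, -1216, -180]ᵀ.
Row-reducing yields c₂ = -1395/1292, c₁ = -3317/1292, c₀ = 955/646.

c₂ = -1.0797, c₁ = -2.5673, c₀ = 1.4783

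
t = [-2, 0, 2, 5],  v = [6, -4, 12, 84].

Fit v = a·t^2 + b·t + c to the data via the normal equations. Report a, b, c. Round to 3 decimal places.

AᵀA·[a, b, c]ᵀ = Aᵀv reads: 657·a + 125·b + 33·c = 2172;  125·a + 33·b + 5·c = 432;  33·a + 5·b + 4·c = 98.
Inverting the 3×3 Gram matrix, [a, b, c]ᵀ = [10553/3278, 4887/3278, -6430/1639]ᵀ.

a = 3.219, b = 1.491, c = -3.923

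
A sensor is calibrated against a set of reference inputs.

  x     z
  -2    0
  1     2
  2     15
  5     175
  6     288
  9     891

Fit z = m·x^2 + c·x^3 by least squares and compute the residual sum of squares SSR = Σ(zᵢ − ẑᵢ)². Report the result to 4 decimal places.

SSR = 1.9435

The normal system MᵀM·[m, c]ᵀ = Mᵀz is [[8515, 69951]; [69951, 593851]]·[m, c]ᵀ = [86976, 733744]ᵀ.
Determinant 8515·593851 − 69951² = 163498864.
m = (86976·593851 − 69951·733744)/163498864 = 20291127/10218679; c = (8515·733744 − 69951·86976)/163498864 = 10235749/10218679.
Residuals: 721484/10218679, -10089518/10218679, -9770315/10218679, 1522025/10218679, 1577196/10218679, -599319/10218679; SSR = 19859833/10218679.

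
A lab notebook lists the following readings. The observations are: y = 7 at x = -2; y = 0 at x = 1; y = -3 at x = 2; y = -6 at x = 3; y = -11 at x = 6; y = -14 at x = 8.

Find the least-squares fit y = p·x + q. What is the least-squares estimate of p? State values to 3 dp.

p = -2.109

Setting ∂/∂p … = 0 gives: 118·p + 18·q = -216;  18·p + 6·q = -27.
(Σx·x = 118, Σx = 18, Σ1 = 6, Σx·y = -216, Σy = -27.)
Determinant 118·6 − 18² = 384.
p = ((-216)·6 − 18·(-27))/384 = -135/64; q = (118·(-27) − 18·(-216))/384 = 117/64.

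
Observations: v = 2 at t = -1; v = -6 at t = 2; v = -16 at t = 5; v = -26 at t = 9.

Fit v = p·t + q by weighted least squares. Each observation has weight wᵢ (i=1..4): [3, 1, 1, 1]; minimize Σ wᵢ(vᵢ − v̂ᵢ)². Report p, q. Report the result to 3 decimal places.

p = -2.841, q = -0.845

MᵀWM·[p, q]ᵀ = MᵀWv reads: 113·p + 13·q = -332;  13·p + 6·q = -42.
Determinant 113·6 − 13² = 509.
p = ((-332)·6 − 13·(-42))/509 = -1446/509; q = (113·(-42) − 13·(-332))/509 = -430/509.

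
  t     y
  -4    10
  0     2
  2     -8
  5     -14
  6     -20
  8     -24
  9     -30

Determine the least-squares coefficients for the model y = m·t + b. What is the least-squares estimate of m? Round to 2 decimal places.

m = -3.06

The normal equations are: 226·m + 26·b = -708;  26·m + 7·b = -84.
(Σt·t = 226, Σt = 26, Σ1 = 7, Σt·y = -708, Σy = -84.)
det = 226·7 − 26² = 906.
m = ((-708)·7 − 26·(-84))/906 = -462/151; b = (226·(-84) − 26·(-708))/906 = -96/151.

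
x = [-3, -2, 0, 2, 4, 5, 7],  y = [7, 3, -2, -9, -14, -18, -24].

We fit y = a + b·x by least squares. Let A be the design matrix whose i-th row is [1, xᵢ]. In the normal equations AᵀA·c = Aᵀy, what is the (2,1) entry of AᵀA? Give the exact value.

Row 2 ↔ basis x, column 1 ↔ basis 1, so (AᵀA)_{2,1} = Σᵢ x = (-3)·(1) + (-2)·(1) + (0)·(1) + (2)·(1) + (4)·(1) + (5)·(1) + (7)·(1) = 13.

13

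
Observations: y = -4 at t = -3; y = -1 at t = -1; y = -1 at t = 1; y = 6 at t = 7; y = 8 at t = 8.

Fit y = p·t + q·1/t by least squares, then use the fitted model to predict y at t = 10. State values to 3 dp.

ŷ = 9.760

Setting ∂/∂p … = 0 gives: 124·p + 5·q = 118;  5·p + (60601/28224)·q = 67/21.
(Σt·t = 124, Σt·1/t = 5, Σ1/t·1/t = 60601/28224, Σt·y = 118, Σ1/t·y = 67/21.)
Eliminating q: (60601/28224)·(row 1) − 5·(row 2) gives (1702231/7056)·p = (60601/28224)·118 − 5·(67/21) = 3350339/14112, so p = 3350339/3404462.
Then q = ((67/21) − 5·(3350339/3404462))/(60601/28224) = -1371552/1702231.
At t = 10: ŷ = (3350339/3404462)·(10) + (-1371552/1702231)·(1/10) = 83072699/8511155.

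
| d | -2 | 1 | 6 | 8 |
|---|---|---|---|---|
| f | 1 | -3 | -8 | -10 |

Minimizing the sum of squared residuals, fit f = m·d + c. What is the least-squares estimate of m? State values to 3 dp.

m = -1.084

The normal system AᵀA·[m, c]ᵀ = Aᵀf is [[105, 13]; [13, 4]]·[m, c]ᵀ = [-133, -20]ᵀ.
Determinant 105·4 − 13² = 251.
m = ((-133)·4 − 13·(-20))/251 = -272/251; c = (105·(-20) − 13·(-133))/251 = -371/251.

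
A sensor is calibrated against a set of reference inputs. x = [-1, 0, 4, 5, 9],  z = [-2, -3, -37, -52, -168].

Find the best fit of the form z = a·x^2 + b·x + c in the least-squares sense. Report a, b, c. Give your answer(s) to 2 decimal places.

a = -1.99, b = -0.51, c = -1.65

The normal system MᵀM·[a, b, c]ᵀ = Mᵀz is [[7443, 917, 123]; [917, 123, 17]; [123, 17, 5]]·[a, b, c]ᵀ = [-15502, -1918, -262]ᵀ.
Row-reducing yields a = -9767/4900, b = -2477/4900, c = -807/490.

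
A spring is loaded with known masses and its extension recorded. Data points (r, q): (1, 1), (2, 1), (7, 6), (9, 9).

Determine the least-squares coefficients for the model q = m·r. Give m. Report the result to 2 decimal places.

Compute the Gram sums: Σr·r = 135.
Moment sums: Σr·q = 126.
MᵀM·[m]ᵀ = Mᵀq becomes [[135]]·[m]ᵀ = [126]ᵀ.
Hence m = 126 / 135 ≈ 0.933333.

m = 0.93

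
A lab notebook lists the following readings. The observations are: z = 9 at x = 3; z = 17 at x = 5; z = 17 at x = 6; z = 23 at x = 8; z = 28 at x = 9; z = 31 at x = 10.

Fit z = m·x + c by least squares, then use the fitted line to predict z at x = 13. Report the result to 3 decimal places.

ẑ = 39.569

From the data, Σx·x = 315, Σx = 41, Σ1 = 6.
Right-hand side: Σx·z = 960, Σz = 125.
MᵀM·[m, c]ᵀ = Mᵀz becomes [[315, 41]; [41, 6]]·[m, c]ᵀ = [960, 125]ᵀ.
Eliminating c: 6·(row 1) − 41·(row 2) gives 209·m = 6·960 − 41·125 = 635, so m = 635/209.
Then c = (125 − 41·(635/209))/6 = 15/209.
At x = 13: ẑ = (635/209)·(13) + (15/209)·(1) = 8270/209.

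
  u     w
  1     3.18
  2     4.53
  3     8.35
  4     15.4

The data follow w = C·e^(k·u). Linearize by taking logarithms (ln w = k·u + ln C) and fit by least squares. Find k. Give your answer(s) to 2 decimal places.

k = 0.53

With ln wᵢ as the transformed response and uᵢ as the regressor:
Σu = 10.0000, Σ(u)² = 30.0000, Σln w = 7.5242, Σu·ln w = 21.4826.
Equations: 30.0000·k + 10.0000·ln C = 21.4826;  10.0000·k + 4·ln C = 7.5242.
Δ = 30.0000·4 − (10.0000)² = 20.0000; k = (21.4826·4 − 10.0000·7.5242)/20.0000 = 0.53440, ln C = (30.0000·7.5242 − 10.0000·21.4826)/20.0000 = 0.54506.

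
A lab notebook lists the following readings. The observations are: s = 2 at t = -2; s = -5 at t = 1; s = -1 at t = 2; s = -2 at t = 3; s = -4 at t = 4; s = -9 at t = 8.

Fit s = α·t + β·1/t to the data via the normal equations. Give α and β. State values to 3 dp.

With design matrix A, AᵀA = [[98, 6]; [6, 973/576]] and Aᵀs = [-105, -223/24]ᵀ.
Determinant 98·(973/576) − 6² = 37309/288.
α = ((-105)·(973/576) − 6·(-223/24))/(37309/288) = -70053/74618; β = (98·(-223/24) − 6·(-105))/(37309/288) = -80808/37309.

α = -0.939, β = -2.166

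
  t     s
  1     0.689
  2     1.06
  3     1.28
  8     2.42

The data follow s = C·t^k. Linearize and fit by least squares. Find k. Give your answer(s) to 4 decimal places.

k = 0.6001

Taking logs, ln s = k·ln t + ln C, so regress ln s on ln t.
Σln t = 3.8712, Σ(ln t)² = 6.0115, Σln s = 0.8164, Σln t·ln s = 2.1493.
Equations: 6.0115·k + 3.8712·ln C = 2.1493;  3.8712·k + 4·ln C = 0.8164.
Δ = 6.0115·4 − (3.8712)² = 9.0597; k = (2.1493·4 − 3.8712·0.8164)/9.0597 = 0.60012, ln C = (6.0115·0.8164 − 3.8712·2.1493)/9.0597 = -0.37671.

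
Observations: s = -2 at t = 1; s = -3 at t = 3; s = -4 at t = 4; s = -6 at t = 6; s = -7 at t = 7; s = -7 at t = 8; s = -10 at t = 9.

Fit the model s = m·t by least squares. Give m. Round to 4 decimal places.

m = -1.0078

Entries of MᵀM: Σt·t = 256.
For Mᵀs: Σt·s = -258.
Hence m = -258 / 256 ≈ -1.00781.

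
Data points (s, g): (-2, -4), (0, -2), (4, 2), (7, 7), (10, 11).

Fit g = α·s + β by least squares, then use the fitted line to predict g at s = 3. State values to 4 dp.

ĝ = 1.7934

MᵀM·[α, β]ᵀ = Mᵀg reads: 169·α + 19·β = 175;  19·α + 5·β = 14.
Eliminating β: 5·(row 1) − 19·(row 2) gives 484·α = 5·175 − 19·14 = 609, so α = 609/484.
Then β = (14 − 19·(609/484))/5 = -959/484.
At s = 3: ĝ = (609/484)·(3) + (-959/484)·(1) = 217/121.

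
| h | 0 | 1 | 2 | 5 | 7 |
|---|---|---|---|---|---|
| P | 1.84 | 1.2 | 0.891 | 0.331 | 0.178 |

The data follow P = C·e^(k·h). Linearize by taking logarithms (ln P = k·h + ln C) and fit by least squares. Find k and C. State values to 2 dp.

k = -0.33, C = 1.74

Taking logs, ln P = k·h + ln C, so regress ln P on h.
Σh = 15.0000, Σ(h)² = 79.0000, Σln P = -2.1549, Σh·ln P = -17.6585.
Equations: 79.0000·k + 15.0000·ln C = -17.6585;  15.0000·k + 5·ln C = -2.1549.
Δ = 79.0000·5 − (15.0000)² = 170.0000; k = (-17.6585·5 − 15.0000·-2.1549)/170.0000 = -0.32923, ln C = (79.0000·-2.1549 − 15.0000·-17.6585)/170.0000 = 0.55669, so C = exp(0.55669) = 1.74489.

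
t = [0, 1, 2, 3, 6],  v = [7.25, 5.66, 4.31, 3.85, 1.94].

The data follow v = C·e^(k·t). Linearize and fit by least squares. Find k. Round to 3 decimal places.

Linearized form: ln v = k·t + ln C. From the 5 transformed points,
Σt = 12.0000, Σ(t)² = 50.0000, Σln v = 7.1861, Σt·ln v = 12.6756.
Equations: 50.0000·k + 12.0000·ln C = 12.6756;  12.0000·k + 5·ln C = 7.1861.
Solving (det = 106.0000): k = -0.21562, ln C = 1.95470.

k = -0.216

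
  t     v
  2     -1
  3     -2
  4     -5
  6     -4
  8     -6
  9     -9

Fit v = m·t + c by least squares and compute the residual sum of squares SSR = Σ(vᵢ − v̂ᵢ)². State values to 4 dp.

SSR = 6.6949

From the data, Σt·t = 210, Σt = 32, Σ1 = 6.
Right-hand side: Σt·v = -181, Σv = -27.
So MᵀM·[m, c]ᵀ = Mᵀv: [[210, 32]; [32, 6]]·[m, c]ᵀ = [-181, -27]ᵀ.
Eliminating c: 6·(row 1) − 32·(row 2) gives 236·m = 6·(-181) − 32·(-27) = -222, so m = -111/118.
Then c = ((-27) − 32·(-111/118))/6 = 61/118.
Residuals: 43/118, 18/59, -207/118, 133/118, 119/118, -62/59; SSR = 395/59.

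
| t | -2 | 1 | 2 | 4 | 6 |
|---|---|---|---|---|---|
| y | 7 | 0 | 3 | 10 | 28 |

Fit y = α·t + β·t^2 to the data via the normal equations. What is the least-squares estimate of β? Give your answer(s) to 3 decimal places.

With design matrix M, MᵀM = [[61, 281]; [281, 1585]] and Mᵀy = [200, 1208]ᵀ.
Eliminating β: 1585·(row 1) − 281·(row 2) gives 17724·α = 1585·200 − 281·1208 = -22448, so α = -5612/4431.
Then β = (1208 − 281·(-5612/4431))/1585 = 4372/4431.

β = 0.987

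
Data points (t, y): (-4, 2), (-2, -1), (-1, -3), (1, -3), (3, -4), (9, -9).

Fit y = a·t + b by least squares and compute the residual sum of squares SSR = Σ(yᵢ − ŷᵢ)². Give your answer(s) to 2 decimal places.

Entries of AᵀA: Σt·t = 112, Σt = 6, Σ1 = 6.
And Σt·y = -99, Σy = -18.
AᵀA·[a, b]ᵀ = Aᵀy becomes [[112, 6]; [6, 6]]·[a, b]ᵀ = [-99, -18]ᵀ.
det = 112·6 − 6² = 636.
a = ((-99)·6 − 6·(-18))/636 = -81/106; b = (112·(-18) − 6·(-99))/636 = -237/106.
Residuals: 125/106, -31/106, -81/53, 0, 28/53, 6/53; SSR = 435/106.

SSR = 4.10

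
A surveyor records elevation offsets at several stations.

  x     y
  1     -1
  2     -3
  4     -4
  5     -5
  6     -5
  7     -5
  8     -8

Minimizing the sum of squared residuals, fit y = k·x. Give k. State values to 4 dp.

Entries of AᵀA: Σx·x = 195.
And Σx·y = -177.
Normal equations: [[195]]·[k]ᵀ = [-177]ᵀ.
Hence k = -177 / 195 ≈ -0.907692.

k = -0.9077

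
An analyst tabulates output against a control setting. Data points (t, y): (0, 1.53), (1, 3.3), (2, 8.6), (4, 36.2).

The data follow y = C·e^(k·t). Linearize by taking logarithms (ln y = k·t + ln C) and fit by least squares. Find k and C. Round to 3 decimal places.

Taking logs, ln y = k·t + ln C, so regress ln y on t.
XᵀX = [[21.0000, 7.0000]; [7.0000, 4]], rhs = [19.8537, 7.3600]ᵀ  (here Σt = 7.0000, Σ(t)² = 21.0000, Σln y = 7.3600, Σt·ln y = 19.8537).
Slope k = (n·Σt·ln y − Σt·Σln y)/(n·Σ(t)² − (Σt)²) = (4·19.8537 − 7.0000·7.3600)/35.0000 = 0.79699; ln C = (Σln y − k·Σt)/n = 0.44527, so C = exp(0.44527) = 1.56091.

k = 0.797, C = 1.561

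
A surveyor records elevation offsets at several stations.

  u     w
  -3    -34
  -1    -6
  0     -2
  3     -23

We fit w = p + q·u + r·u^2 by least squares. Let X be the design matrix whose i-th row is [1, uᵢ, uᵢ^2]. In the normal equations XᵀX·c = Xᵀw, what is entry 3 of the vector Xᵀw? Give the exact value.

-519

Entry 3 ↔ basis u^2, so (Xᵀw)_{3} = Σᵢ (u^2)·wᵢ = (9)·(-34) + (1)·(-6) + (0)·(-2) + (9)·(-23) = -519.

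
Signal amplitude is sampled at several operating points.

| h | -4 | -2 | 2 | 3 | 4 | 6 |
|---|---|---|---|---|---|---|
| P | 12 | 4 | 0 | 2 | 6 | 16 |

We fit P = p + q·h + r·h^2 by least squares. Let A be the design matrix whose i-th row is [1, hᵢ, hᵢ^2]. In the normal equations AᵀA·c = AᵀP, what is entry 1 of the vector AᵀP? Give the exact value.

Entry 1 ↔ basis 1, so (AᵀP)_{1} = Σᵢ Pᵢ = (1)·(12) + (1)·(4) + (1)·(0) + (1)·(2) + (1)·(6) + (1)·(16) = 40.

40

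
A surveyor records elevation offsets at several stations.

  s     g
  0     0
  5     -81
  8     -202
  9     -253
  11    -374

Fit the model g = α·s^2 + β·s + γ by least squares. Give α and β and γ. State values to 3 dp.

Forming XᵀX = [[25923, 2697, 291]; [2697, 291, 33]; [291, 33, 5]] and Xᵀg = [-80700, -8412, -910]ᵀ gives XᵀX·[α, β, γ]ᵀ = Xᵀg.
Inverting the 3×3 Gram matrix, [α, β, γ]ᵀ = [-5639/1911, -3002/1911, 67/637]ᵀ.

α = -2.951, β = -1.571, γ = 0.105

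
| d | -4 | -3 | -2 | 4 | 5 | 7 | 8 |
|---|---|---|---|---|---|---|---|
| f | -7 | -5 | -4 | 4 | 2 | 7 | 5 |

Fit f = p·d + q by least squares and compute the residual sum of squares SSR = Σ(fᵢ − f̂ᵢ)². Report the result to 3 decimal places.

Entries of AᵀA: Σd·d = 183, Σd = 15, Σ1 = 7.
Moment sums: Σd·f = 166, Σf = 2.
AᵀA·[p, q]ᵀ = Aᵀf becomes [[183, 15]; [15, 7]]·[p, q]ᵀ = [166, 2]ᵀ.
Δ = 183·7 − 15² = 1056.
p = (166·7 − 15·2)/1056 = 283/264; q = (183·2 − 15·166)/1056 = -177/88.
Residuals: -185/264, 5/22, 41/264, 455/264, -89/66, 199/132, -413/264; SSR = 665/66.

SSR = 10.076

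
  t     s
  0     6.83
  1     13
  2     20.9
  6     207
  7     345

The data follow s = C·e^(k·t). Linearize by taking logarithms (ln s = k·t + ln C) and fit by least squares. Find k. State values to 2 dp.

k = 0.56

Linearized form: ln s = k·t + ln C. From the 5 transformed points,
XᵀX = [[90.0000, 16.0000]; [16.0000, 5]], rhs = [81.5456, 18.7023]ᵀ  (here Σt = 16.0000, Σ(t)² = 90.0000, Σln s = 18.7023, Σt·ln s = 81.5456).
Solving (det = 194.0000): k = 0.55923, ln C = 1.95091.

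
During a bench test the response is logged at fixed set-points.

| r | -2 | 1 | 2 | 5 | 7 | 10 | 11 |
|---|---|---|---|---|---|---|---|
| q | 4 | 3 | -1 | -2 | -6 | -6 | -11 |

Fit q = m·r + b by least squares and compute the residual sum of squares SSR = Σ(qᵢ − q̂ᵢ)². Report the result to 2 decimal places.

The normal equations are: 304·m + 34·b = -240;  34·m + 7·b = -19.
det = 304·7 − 34² = 972.
m = ((-240)·7 − 34·(-19))/972 = -517/486; b = (304·(-19) − 34·(-240))/972 = 596/243.
Residuals: -47/81, 29/18, -322/243, 421/486, -163/162, 59/27, -851/486; SSR = 3473/243.

SSR = 14.29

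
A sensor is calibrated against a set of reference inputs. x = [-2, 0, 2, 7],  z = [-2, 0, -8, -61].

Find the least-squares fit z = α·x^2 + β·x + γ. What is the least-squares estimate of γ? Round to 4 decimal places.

γ = -0.5794

Setting ∂/∂α … = 0 gives: 2433·α + 343·β + 57·γ = -3029;  343·α + 57·β + 7·γ = -439;  57·α + 7·β + 4·γ = -71.
Inverting the 3×3 Gram matrix, [α, β, γ]ᵀ = [-13709/13358, -19435/13358, -3870/6679]ᵀ.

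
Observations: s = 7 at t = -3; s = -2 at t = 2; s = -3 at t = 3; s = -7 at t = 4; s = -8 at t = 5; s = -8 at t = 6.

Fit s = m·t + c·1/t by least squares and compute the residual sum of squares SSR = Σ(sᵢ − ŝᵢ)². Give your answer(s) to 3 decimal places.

SSR = 11.704

The normal equations are: 99·m + 6·c = -150;  6·m + (241/400)·c = -541/60.
(Σt·t = 99, Σt·1/t = 6, Σ1/t·1/t = 241/400, Σt·s = -150, Σ1/t·s = -541/60.)
Determinant 99·(241/400) − 6² = 9459/400.
m = ((-150)·(241/400) − 6·(-541/60))/(9459/400) = -14510/9459; c = (99·(-541/60) − 6·(-150))/(9459/400) = 980/3153.
Residuals: 23663/9459, 8632/9459, 14173/9459, -8908/9459, -3710/9459, 10898/9459; SSR = 110710/9459.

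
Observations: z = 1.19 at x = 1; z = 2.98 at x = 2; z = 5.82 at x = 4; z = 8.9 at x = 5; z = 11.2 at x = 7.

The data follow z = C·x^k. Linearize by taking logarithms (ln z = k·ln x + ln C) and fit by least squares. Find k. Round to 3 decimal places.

Taking logs, ln z = k·ln x + ln C, so regress ln z on ln x.
Over the data: Σln x = 5.6348, Σ(ln x)² = 8.7791, Σln z = 7.6291, Σln x·ln z = 11.4180.
Normal system: [[8.7791, 5.6348]; [5.6348, 5]]·[k, ln C]ᵀ = [11.4180, 7.6291]ᵀ.
Δ = 8.7791·5 − (5.6348)² = 12.1448; k = (11.4180·5 − 5.6348·7.6291)/12.1448 = 1.16111, ln C = (8.7791·7.6291 − 5.6348·11.4180)/12.1448 = 0.21730.

k = 1.161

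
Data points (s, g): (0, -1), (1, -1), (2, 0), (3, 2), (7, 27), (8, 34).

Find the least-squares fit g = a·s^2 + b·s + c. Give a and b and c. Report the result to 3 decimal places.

With design matrix X, XᵀX = [[6595, 891, 127]; [891, 127, 21]; [127, 21, 6]] and Xᵀg = [3516, 466, 61]ᵀ.
Row-reducing yields a = 9431/14480, b = -10369/14480, c = -8059/7240.

a = 0.651, b = -0.716, c = -1.113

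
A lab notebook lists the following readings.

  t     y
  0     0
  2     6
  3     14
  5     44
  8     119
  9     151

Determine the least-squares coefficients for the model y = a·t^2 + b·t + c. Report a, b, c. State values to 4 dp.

a = 2.0013, b = -1.1992, c = 0.0234

The normal equations are: 11379·a + 1401·b + 183·c = 21097;  1401·a + 183·b + 27·c = 2585;  183·a + 27·b + 6·c = 334.
(Σt^2·t^2 = 11379, Σt^2·t = 1401, Σt^2 = 183, Σt·t = 183, Σt = 27, Σ1 = 6, Σt^2·y = 21097, Σt·y = 2585, Σy = 334.)
Solving the 3×3 system (Gaussian elimination) gives a = 1537/768, b = -307/256, c = 3/128.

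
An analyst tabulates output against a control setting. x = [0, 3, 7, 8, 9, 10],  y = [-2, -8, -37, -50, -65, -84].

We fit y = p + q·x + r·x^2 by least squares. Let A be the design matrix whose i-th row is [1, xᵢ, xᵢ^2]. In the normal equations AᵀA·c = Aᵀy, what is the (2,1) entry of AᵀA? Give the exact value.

37

Row 2 ↔ basis x, column 1 ↔ basis 1, so (AᵀA)_{2,1} = Σᵢ x = (0)·(1) + (3)·(1) + (7)·(1) + (8)·(1) + (9)·(1) + (10)·(1) = 37.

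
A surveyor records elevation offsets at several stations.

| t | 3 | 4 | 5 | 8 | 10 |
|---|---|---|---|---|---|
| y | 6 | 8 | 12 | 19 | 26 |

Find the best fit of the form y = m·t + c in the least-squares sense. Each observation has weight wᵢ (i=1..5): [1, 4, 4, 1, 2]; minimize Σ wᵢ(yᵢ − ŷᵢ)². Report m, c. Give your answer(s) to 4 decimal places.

m = 2.8834, c = -3.0159

The normal equations are: 437·m + 67·c = 1058;  67·m + 12·c = 157.
(Σwᵢ·t·t = 437, Σwᵢ·t = 67, Σwᵢ·1 = 12, Σwᵢ·t·y = 1058, Σwᵢ·y = 157.)
det = 437·12 − 67² = 755.
m = (1058·12 − 67·157)/755 = 2177/755; c = (437·157 − 67·1058)/755 = -2277/755.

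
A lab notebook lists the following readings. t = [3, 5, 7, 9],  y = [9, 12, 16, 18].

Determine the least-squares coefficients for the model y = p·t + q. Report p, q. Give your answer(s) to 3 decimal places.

p = 1.550, q = 4.450

Compute the Gram sums: Σt·t = 164, Σt = 24, Σ1 = 4.
Right-hand side: Σt·y = 361, Σy = 55.
So AᵀA·[p, q]ᵀ = Aᵀy: [[164, 24]; [24, 4]]·[p, q]ᵀ = [361, 55]ᵀ.
det = 164·4 − 24² = 80.
p = (361·4 − 24·55)/80 = 31/20; q = (164·55 − 24·361)/80 = 89/20.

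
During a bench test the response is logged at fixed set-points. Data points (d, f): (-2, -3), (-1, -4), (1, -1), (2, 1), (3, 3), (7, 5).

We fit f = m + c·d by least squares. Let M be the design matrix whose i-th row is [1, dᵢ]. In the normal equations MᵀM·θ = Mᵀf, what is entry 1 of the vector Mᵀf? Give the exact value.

1

Entry 1 ↔ basis 1, so (Mᵀf)_{1} = Σᵢ fᵢ = (1)·(-3) + (1)·(-4) + (1)·(-1) + (1)·(1) + (1)·(3) + (1)·(5) = 1.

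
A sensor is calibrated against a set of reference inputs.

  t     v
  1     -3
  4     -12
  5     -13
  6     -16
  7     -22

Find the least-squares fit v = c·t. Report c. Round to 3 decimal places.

c = -2.882

Normal-equation sums: Σt·t = 127.
Right-hand side: Σt·v = -366.
Normal equations: [[127]]·[c]ᵀ = [-366]ᵀ.
Hence c = -366 / 127 ≈ -2.88189.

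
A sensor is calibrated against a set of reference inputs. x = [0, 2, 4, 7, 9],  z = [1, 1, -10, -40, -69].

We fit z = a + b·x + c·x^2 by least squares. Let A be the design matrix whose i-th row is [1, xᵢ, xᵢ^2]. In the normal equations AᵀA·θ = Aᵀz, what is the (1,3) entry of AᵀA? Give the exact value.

150

Row 1 ↔ basis 1, column 3 ↔ basis x^2, so (AᵀA)_{1,3} = Σᵢ x^2 = (1)·(0) + (1)·(4) + (1)·(16) + (1)·(49) + (1)·(81) = 150.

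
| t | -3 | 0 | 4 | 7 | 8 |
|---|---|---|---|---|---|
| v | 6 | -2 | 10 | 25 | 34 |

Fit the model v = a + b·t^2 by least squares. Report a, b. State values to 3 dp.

Normal-equation sums: Σ1 = 5, Σt^2 = 138, Σt^2·t^2 = 6834.
Moment sums: Σv = 73, Σt^2·v = 3615.
Normal equations: [[5, 138]; [138, 6834]]·[a, b]ᵀ = [73, 3615]ᵀ.
det = 5·6834 − 138² = 15126.
a = (73·6834 − 138·3615)/15126 = 2/2521; b = (5·3615 − 138·73)/15126 = 2667/5042.

a = 0.001, b = 0.529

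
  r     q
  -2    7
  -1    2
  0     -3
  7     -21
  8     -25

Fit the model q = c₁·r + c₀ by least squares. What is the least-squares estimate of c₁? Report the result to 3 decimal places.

Sums needed: Σr·r = 118, Σr = 12, Σ1 = 5.
And Σr·q = -363, Σq = -40.
So MᵀM·[c₁, c₀]ᵀ = Mᵀq: [[118, 12]; [12, 5]]·[c₁, c₀]ᵀ = [-363, -40]ᵀ.
Eliminating c₀: 5·(row 1) − 12·(row 2) gives 446·c₁ = 5·(-363) − 12·(-40) = -1335, so c₁ = -1335/446.
Then c₀ = ((-40) − 12·(-1335/446))/5 = -182/223.

c₁ = -2.993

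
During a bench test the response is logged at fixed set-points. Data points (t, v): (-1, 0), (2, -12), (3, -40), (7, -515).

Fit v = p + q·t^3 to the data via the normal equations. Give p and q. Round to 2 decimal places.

MᵀM·[p, q]ᵀ = Mᵀv reads: 4·p + 377·q = -567;  377·p + 118443·q = -177821.
Determinant 4·118443 − 377² = 331643.
p = ((-567)·118443 − 377·(-177821))/331643 = -9128/25511; q = (4·(-177821) − 377·(-567))/331643 = -497525/331643.

p = -0.36, q = -1.50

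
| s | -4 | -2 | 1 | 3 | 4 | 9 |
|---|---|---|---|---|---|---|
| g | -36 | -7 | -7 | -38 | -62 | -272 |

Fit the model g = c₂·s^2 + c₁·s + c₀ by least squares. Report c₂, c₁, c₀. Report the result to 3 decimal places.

c₂ = -2.984, c₁ = -3.229, c₀ = -1.246

Forming XᵀX = [[7171, 749, 127]; [749, 127, 11]; [127, 11, 6]] and Xᵀg = [-23977, -2659, -422]ᵀ gives XᵀX·[c₂, c₁, c₀]ᵀ = Xᵀg.
Solving the 3×3 system (Gaussian elimination) gives c₂ = -1902377/637464, c₁ = -2058239/637464, c₀ = -132425/106244.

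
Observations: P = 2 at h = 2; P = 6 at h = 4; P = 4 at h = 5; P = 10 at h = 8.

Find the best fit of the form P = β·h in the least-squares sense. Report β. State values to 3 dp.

β = 1.174

Compute the Gram sums: Σh·h = 109.
For MᵀP: Σh·P = 128.
So MᵀM·[β]ᵀ = MᵀP: [[109]]·[β]ᵀ = [128]ᵀ.
Hence β = 128 / 109 ≈ 1.17431.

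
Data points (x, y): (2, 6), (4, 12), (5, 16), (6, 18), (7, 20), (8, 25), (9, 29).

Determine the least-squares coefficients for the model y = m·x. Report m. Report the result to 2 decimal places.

m = 3.09

Compute the Gram sums: Σx·x = 275.
For Aᵀy: Σx·y = 849.
Normal equations: [[275]]·[m]ᵀ = [849]ᵀ.
Hence m = 849 / 275 ≈ 3.08727.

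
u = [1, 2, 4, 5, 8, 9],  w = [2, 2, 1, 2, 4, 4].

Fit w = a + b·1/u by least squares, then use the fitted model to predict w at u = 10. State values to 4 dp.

MᵀM·[a, b]ᵀ = Mᵀw reads: 6·a + (787/360)·b = 15;  (787/360)·a + (178909/129600)·b = 827/180.
Determinant 6·(178909/129600) − (787/360)² = 90817/25920.
a = (15·(178909/129600) − (787/360)·(827/180))/(90817/25920) = 1381937/454085; b = (6·(827/180) − (787/360)·15)/(90817/25920) = -135432/90817.
At u = 10: ŵ = (1381937/454085)·(1) + (-135432/90817)·(1/10) = 1314221/454085.

ŵ = 2.8942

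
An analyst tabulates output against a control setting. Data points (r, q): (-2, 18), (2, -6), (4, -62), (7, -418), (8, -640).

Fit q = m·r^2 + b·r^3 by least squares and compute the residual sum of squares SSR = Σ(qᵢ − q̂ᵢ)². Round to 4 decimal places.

With design matrix M, MᵀM = [[6785, 50599]; [50599, 384017]] and Mᵀq = [-62386, -475214]ᵀ.
det = 6785·384017 − 50599² = 45296544.
m = ((-62386)·384017 − 50599·(-475214))/45296544 = 1834763/943678; b = (6785·(-475214) − 50599·(-62386))/45296544 = -1409537/943678.
Residuals: -814572/471839, -862412/471839, 1173062/471839, -444800/471839, 152096/471839; SSR = 6367292/471839.

SSR = 13.4946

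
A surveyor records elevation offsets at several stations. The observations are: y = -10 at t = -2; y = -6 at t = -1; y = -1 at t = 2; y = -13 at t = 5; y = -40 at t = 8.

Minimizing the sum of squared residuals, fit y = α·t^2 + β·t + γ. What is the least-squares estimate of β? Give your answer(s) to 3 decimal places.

The normal equations are: 4754·α + 636·β + 98·γ = -2935;  636·α + 98·β + 12·γ = -361;  98·α + 12·β + 5·γ = -70.
(Σt^2·t^2 = 4754, Σt^2·t = 636, Σt^2 = 98, Σt·t = 98, Σt = 12, Σ1 = 5, Σt^2·y = -2935, Σt·y = -361, Σy = -70.)
Solving the 3×3 system (Gaussian elimination) gives α = -8557/9838, β = 22123/9838, γ = -11555/4919.

β = 2.249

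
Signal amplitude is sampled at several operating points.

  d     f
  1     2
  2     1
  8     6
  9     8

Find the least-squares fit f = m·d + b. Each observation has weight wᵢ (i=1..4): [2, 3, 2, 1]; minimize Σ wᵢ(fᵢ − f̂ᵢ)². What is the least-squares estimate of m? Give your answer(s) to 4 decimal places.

m = 0.7669

From the data, Σwᵢ·d·d = 223, Σwᵢ·d = 33, Σwᵢ·1 = 8.
Right-hand side: Σwᵢ·d·f = 178, Σwᵢ·f = 27.
Eliminating b: 8·(row 1) − 33·(row 2) gives 695·m = 8·178 − 33·27 = 533, so m = 533/695.
Then b = (27 − 33·(533/695))/8 = 147/695.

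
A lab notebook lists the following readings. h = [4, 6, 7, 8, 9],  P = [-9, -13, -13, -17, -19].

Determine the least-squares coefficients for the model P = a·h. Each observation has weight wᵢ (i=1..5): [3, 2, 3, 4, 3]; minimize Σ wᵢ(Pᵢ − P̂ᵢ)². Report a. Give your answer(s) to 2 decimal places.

Normal-equation sums: Σwᵢ·h·h = 766.
For AᵀWP: Σwᵢ·h·P = -1594.
Normal equations: [[766]]·[a]ᵀ = [-1594]ᵀ.
Hence a = -1594 / 766 ≈ -2.08094.

a = -2.08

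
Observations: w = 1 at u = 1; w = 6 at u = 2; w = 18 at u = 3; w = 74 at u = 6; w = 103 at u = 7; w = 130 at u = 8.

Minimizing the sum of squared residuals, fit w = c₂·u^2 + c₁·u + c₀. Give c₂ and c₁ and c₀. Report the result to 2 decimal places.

c₂ = 1.94, c₁ = 1.28, c₀ = -3.15

The normal system AᵀA·[c₂, c₁, c₀]ᵀ = Aᵀw is [[7891, 1107, 163]; [1107, 163, 27]; [163, 27, 6]]·[c₂, c₁, c₀]ᵀ = [16218, 2272, 332]ᵀ.
Inverting the 3×3 Gram matrix, [c₂, c₁, c₀]ᵀ = [295/152, 16147/12616, -4969/1577]ᵀ.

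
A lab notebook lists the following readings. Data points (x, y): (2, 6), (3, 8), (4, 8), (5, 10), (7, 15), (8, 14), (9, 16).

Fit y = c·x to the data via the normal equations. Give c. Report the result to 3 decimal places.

c = 1.931

Sums needed: Σx·x = 248.
And Σx·y = 479.
AᵀA·[c]ᵀ = Aᵀy becomes [[248]]·[c]ᵀ = [479]ᵀ.
c = 479/248 = 1.93145.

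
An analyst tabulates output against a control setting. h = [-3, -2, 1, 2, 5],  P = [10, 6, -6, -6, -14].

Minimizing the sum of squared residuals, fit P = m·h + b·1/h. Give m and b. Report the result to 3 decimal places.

m = -2.695, b = -2.820

Compute the Gram sums: Σh·h = 43, Σh·1/h = 5, Σ1/h·1/h = 743/450.
And Σh·P = -130, Σ1/h·P = -272/15.
Normal equations: [[43, 5]; [5, 743/450]]·[m, b]ᵀ = [-130, -272/15]ᵀ.
Determinant 43·(743/450) − 5² = 20699/450.
m = ((-130)·(743/450) − 5·(-272/15))/(20699/450) = -7970/2957; b = (43·(-272/15) − 5·(-130))/(20699/450) = -8340/2957.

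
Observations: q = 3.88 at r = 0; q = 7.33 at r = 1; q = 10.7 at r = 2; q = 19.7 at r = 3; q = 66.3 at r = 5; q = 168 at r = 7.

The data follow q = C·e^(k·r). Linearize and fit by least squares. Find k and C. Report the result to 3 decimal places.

k = 0.543, C = 3.950

Linearized form: ln q = k·r + ln C. From the 6 transformed points,
Over the data: Σr = 18.0000, Σ(r)² = 88.0000, Σln q = 18.0168, Σr·ln q = 72.5130.
Normal system: [[88.0000, 18.0000]; [18.0000, 6]]·[k, ln C]ᵀ = [72.5130, 18.0168]ᵀ.
Solving (det = 204.0000): k = 0.54302, ln C = 1.37376, so C = exp(1.37376) = 3.95016.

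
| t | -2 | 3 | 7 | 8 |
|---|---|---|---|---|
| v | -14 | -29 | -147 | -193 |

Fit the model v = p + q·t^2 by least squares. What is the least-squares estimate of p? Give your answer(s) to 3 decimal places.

p = -2.060

Entries of XᵀX: Σ1 = 4, Σt^2 = 126, Σt^2·t^2 = 6594.
And Σv = -383, Σt^2·v = -19872.
Determinant 4·6594 − 126² = 10500.
p = ((-383)·6594 − 126·(-19872))/10500 = -103/50; q = (4·(-19872) − 126·(-383))/10500 = -1041/350.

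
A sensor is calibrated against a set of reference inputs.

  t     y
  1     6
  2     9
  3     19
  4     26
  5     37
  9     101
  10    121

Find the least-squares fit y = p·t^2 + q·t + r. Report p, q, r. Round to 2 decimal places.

Compute the Gram sums: Σt^2·t^2 = 17540, Σt^2·t = 1954, Σt^2 = 236, Σt·t = 236, Σt = 34, Σ1 = 7.
Moment sums: Σt^2·y = 21835, Σt·y = 2489, Σy = 319.
Normal equations: [[17540, 1954, 236]; [1954, 236, 34]; [236, 34, 7]]·[p, q, r]ᵀ = [21835, 2489, 319]ᵀ.
Solving the 3×3 system (Gaussian elimination) gives p = 4367/4442, q = 9121/4442, r = 5448/2221.

p = 0.98, q = 2.05, r = 2.45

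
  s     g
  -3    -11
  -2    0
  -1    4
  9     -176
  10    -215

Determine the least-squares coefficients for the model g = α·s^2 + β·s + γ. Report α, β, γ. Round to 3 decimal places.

Sums needed: Σs^2·s^2 = 16659, Σs^2·s = 1693, Σs^2 = 195, Σs·s = 195, Σs = 13, Σ1 = 5.
For Mᵀg: Σs^2·g = -35851, Σs·g = -3705, Σg = -398.
MᵀM·[α, β, γ]ᵀ = Mᵀg becomes [[16659, 1693, 195]; [1693, 195, 13]; [195, 13, 5]]·[α, β, γ]ᵀ = [-35851, -3705, -398]ᵀ.
Row-reducing yields α = -68861/33068, β = -41123/33068, γ = 11449/2362.

α = -2.082, β = -1.244, γ = 4.847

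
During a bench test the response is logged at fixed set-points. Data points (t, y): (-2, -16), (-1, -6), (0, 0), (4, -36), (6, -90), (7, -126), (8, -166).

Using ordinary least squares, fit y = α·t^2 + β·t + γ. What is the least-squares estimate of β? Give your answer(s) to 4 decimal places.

β = 2.4628

The normal system AᵀA·[α, β, γ]ᵀ = Aᵀy is [[8066, 1126, 170]; [1126, 170, 22]; [170, 22, 7]]·[α, β, γ]ᵀ = [-20684, -2856, -440]ᵀ.
Solving the 3×3 system (Gaussian elimination) gives α = -119629/41118, β = 101267/41118, γ = 408/6853.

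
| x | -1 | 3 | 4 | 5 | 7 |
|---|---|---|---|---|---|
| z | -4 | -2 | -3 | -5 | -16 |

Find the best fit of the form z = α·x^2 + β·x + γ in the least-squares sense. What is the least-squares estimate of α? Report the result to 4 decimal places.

α = -0.5480

MᵀM·[α, β, γ]ᵀ = Mᵀz reads: 3364·α + 558·β + 100·γ = -979;  558·α + 100·β + 18·γ = -151;  100·α + 18·β + 5·γ = -30.
(Σx^2·x^2 = 3364, Σx^2·x = 558, Σx^2 = 100, Σx·x = 100, Σx = 18, Σ1 = 5, Σx^2·z = -979, Σx·z = -151, Σz = -30.)
Solving the 3×3 system (Gaussian elimination) gives α = -1097/2002, β = 3725/2002, γ = -1741/1001.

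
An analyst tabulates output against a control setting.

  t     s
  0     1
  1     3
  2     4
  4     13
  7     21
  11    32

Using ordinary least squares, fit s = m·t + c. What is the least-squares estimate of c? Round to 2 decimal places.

c = 0.16

Setting ∂/∂m … = 0 gives: 191·m + 25·c = 562;  25·m + 6·c = 74.
Δ = 191·6 − 25² = 521.
m = (562·6 − 25·74)/521 = 1522/521; c = (191·74 − 25·562)/521 = 84/521.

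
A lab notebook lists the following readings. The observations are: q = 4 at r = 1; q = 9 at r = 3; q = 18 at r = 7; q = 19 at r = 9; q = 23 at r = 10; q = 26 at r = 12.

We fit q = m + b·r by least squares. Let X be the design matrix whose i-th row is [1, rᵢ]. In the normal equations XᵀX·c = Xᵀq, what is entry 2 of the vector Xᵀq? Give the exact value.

870

Entry 2 ↔ basis r, so (Xᵀq)_{2} = Σᵢ (r)·qᵢ = (1)·(4) + (3)·(9) + (7)·(18) + (9)·(19) + (10)·(23) + (12)·(26) = 870.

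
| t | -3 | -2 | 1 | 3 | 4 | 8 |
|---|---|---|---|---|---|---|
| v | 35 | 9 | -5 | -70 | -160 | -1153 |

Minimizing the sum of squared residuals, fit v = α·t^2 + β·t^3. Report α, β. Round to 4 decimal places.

Normal-equation sums: Σt^2·t^2 = 4531, Σt^2·t^3 = 33761, Σt^3·t^3 = 267763.
And Σt^2·v = -76636, Σt^3·v = -603488.
Δ = 4531·267763 − 33761² = 73429032.
α = ((-76636)·267763 − 33761·(-603488))/73429032 = -12160575/6119086; β = (4531·(-603488) − 33761·(-76636))/73429032 = -12258011/6119086.

α = -1.9873, β = -2.0032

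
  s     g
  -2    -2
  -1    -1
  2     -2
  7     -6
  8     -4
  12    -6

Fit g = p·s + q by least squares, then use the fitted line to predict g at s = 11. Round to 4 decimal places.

From the data, Σs·s = 266, Σs = 26, Σ1 = 6.
And Σs·g = -145, Σg = -21.
Determinant 266·6 − 26² = 920.
p = ((-145)·6 − 26·(-21))/920 = -81/230; q = (266·(-21) − 26·(-145))/920 = -227/115.
At s = 11: ĝ = (-81/230)·(11) + (-227/115)·(1) = -269/46.

ĝ = -5.8478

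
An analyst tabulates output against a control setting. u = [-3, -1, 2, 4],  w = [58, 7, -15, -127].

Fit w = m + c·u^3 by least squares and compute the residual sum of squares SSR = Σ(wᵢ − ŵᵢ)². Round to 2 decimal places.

From the data, Σ1 = 4, Σu^3 = 44, Σu^3·u^3 = 4890.
Right-hand side: Σw = -77, Σu^3·w = -9821.
Normal equations: [[4, 44]; [44, 4890]]·[m, c]ᵀ = [-77, -9821]ᵀ.
Eliminating c: 4890·(row 1) − 44·(row 2) gives 17624·m = 4890·(-77) − 44·(-9821) = 55594, so m = 27797/8812.
Then c = ((-9821) − 44·(27797/8812))/4890 = -4487/2203.
Residuals: -1297/8812, 15939/8812, -16393/8812, 1751/8812; SSR = 59865/8812.

SSR = 6.79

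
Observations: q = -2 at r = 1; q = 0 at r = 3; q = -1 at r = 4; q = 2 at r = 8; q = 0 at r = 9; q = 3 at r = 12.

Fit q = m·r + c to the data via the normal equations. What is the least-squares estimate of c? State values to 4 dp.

c = -2.0576

Forming AᵀA = [[315, 37]; [37, 6]] and Aᵀq = [46, 2]ᵀ gives AᵀA·[m, c]ᵀ = Aᵀq.
Eliminating c: 6·(row 1) − 37·(row 2) gives 521·m = 6·46 − 37·2 = 202, so m = 202/521.
Then c = (2 − 37·(202/521))/6 = -1072/521.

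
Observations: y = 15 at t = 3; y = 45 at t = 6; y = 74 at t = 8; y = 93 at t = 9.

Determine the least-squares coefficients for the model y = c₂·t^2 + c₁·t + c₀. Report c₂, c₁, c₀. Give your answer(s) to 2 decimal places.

Entries of XᵀX: Σt^2·t^2 = 12034, Σt^2·t = 1484, Σt^2 = 190, Σt·t = 190, Σt = 26, Σ1 = 4.
For Xᵀy: Σt^2·y = 14024, Σt·y = 1744, Σy = 227.
XᵀX·[c₂, c₁, c₀]ᵀ = Xᵀy becomes [[12034, 1484, 190]; [1484, 190, 26]; [190, 26, 4]]·[c₂, c₁, c₀]ᵀ = [14024, 1744, 227]ᵀ.
Inverting the 3×3 Gram matrix, [c₂, c₁, c₀]ᵀ = [45/44, 29/44, 171/44]ᵀ.

c₂ = 1.02, c₁ = 0.66, c₀ = 3.89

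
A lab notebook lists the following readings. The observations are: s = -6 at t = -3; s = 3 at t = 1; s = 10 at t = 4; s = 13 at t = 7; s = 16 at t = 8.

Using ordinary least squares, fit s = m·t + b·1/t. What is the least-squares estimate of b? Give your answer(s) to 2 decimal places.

b = 1.25

From the data, Σt·t = 139, Σt·1/t = 5, Σ1/t·1/t = 34141/28224.
Moment sums: Σt·s = 280, Σ1/t·s = 159/14.
Normal equations: [[139, 5]; [5, 34141/28224]]·[m, b]ᵀ = [280, 159/14]ᵀ.
det = 139·(34141/28224) − 5² = 4039999/28224.
m = (280·(34141/28224) − 5·(159/14))/(4039999/28224) = 7956760/4039999; b = (139·(159/14) − 5·280)/(4039999/28224) = 5042016/4039999.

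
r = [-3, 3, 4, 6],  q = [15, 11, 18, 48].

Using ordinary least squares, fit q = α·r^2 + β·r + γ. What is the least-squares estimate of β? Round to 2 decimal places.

β = -0.87

Compute the Gram sums: Σr^2·r^2 = 1714, Σr^2·r = 280, Σr^2 = 70, Σr·r = 70, Σr = 10, Σ1 = 4.
And Σr^2·q = 2250, Σr·q = 348, Σq = 92.
So MᵀM·[α, β, γ]ᵀ = Mᵀq: [[1714, 280, 70]; [280, 70, 10]; [70, 10, 4]]·[α, β, γ]ᵀ = [2250, 348, 92]ᵀ.
Solving the 3×3 system (Gaussian elimination) gives α = 547/366, β = -1583/1830, γ = -121/122.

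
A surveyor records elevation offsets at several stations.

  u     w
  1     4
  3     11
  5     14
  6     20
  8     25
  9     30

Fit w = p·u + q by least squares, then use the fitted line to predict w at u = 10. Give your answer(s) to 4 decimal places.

Sums needed: Σu·u = 216, Σu = 32, Σ1 = 6.
For Mᵀw: Σu·w = 697, Σw = 104.
Δ = 216·6 − 32² = 272.
p = (697·6 − 32·104)/272 = 427/136; q = (216·104 − 32·697)/272 = 10/17.
At u = 10: ŵ = (427/136)·(10) + (10/17)·(1) = 2175/68.

ŵ = 31.9853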